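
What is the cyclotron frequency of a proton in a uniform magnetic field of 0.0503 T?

f = |q|B/(2πm).
f = (1.602×10⁻¹⁹)(0.0503)/(2π·1.673×10⁻²⁷) ≈ 7.67×10⁵ Hz.

f ≈ 7.67×10⁵ Hz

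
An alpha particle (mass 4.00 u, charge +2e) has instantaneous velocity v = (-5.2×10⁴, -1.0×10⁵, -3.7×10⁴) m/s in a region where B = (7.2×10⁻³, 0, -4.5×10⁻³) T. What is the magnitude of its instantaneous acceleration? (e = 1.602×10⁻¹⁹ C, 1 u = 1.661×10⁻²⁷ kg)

|a| ≈ 4.75×10¹⁰ m/s²

v×B = (450, -500, 720) N/C.
F = q v×B = (3.204×10⁻¹⁹ C)·(450, -500, 720) = (1.44×10⁻¹⁶, -1.60×10⁻¹⁶, 2.31×10⁻¹⁶) N.
|a| = |F|/m = 3.158×10⁻¹⁶/6.644×10⁻²⁷ ≈ 4.75×10¹⁰ m/s².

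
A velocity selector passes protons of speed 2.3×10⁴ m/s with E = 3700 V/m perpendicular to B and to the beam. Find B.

B = 0.16 T

Balance of forces in the selector: qE = qvB ⇒ B = E/v.
B = 3700/2.3×10⁴ = 0.16 T.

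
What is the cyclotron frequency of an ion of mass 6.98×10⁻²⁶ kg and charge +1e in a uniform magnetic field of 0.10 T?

f = |q|B/(2πm).
f = (1.602×10⁻¹⁹)(0.10)/(2π·6.98×10⁻²⁶) ≈ 3.7×10⁴ Hz.

f ≈ 3.7×10⁴ Hz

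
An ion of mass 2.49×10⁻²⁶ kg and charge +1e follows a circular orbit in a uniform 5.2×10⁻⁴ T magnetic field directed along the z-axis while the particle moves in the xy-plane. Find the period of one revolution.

The cyclotron period depends only on m, q, B: T = 2πm/(|q|B).
T = 2π(2.49×10⁻²⁶)/((1.602×10⁻¹⁹)(5.2×10⁻⁴)) ≈ 1.9×10⁻³ s.

T ≈ 1.9×10⁻³ s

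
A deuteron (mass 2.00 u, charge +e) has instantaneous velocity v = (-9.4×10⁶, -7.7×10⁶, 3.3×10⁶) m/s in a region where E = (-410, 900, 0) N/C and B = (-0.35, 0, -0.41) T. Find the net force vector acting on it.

F ≈ (5.06×10⁻¹³, -8.02×10⁻¹³, -4.32×10⁻¹³) N

v×B = (3.16×10⁶, -5.01×10⁶, -2.70×10⁶) N/C.
E + v×B = (3.16×10⁶, -5.01×10⁶, -2.70×10⁶) N/C.
F = q(E + v×B) = (1.602×10⁻¹⁹ C)·(3.16×10⁶, -5.01×10⁶, -2.70×10⁶) = (5.06×10⁻¹³, -8.02×10⁻¹³, -4.32×10⁻¹³) N.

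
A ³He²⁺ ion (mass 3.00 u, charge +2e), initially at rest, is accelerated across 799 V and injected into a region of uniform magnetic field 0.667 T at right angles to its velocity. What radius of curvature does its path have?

r ≈ 7.47×10⁻³ m

Acceleration: |q|V = ½mv² ⇒ v = √(2|q|V/m) = √(2·3.204×10⁻¹⁹·799/4.983×10⁻²⁷) ≈ 3.205×10⁵ m/s.
In the field: r = mv/(|q|B) = (4.983×10⁻²⁷)(3.205×10⁵)/((3.204×10⁻¹⁹)(0.667)) ≈ 7.47×10⁻³ m.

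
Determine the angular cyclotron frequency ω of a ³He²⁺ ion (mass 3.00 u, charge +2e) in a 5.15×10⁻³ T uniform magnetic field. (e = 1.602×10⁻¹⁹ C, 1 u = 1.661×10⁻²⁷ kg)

ω = |q|B/m.
ω = (3.204×10⁻¹⁹)(5.15×10⁻³)/4.983×10⁻²⁷ ≈ 3.31×10⁵ rad/s.

ω ≈ 3.31×10⁵ rad/s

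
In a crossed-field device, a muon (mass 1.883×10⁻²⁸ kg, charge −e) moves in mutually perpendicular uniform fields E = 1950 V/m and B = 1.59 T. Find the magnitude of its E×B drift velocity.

v_d ≈ 1230 m/s

In crossed fields the guiding centre drifts at v_d = |E×B|/B² = E/B, independent of charge and mass.
v_d = 1950/1.59 = 1230 m/s.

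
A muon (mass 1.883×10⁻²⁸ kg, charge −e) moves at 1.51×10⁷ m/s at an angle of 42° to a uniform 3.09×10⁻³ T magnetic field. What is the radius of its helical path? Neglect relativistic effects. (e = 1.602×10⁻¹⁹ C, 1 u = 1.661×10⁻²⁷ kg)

v⊥ = v sinθ = 1.51×10⁷·sin42° ≈ 1.010×10⁷ m/s.
r = m v⊥/(|q|B) = (1.883×10⁻²⁸)(1.010×10⁷)/((1.602×10⁻¹⁹)(3.09×10⁻³)) ≈ 3.84 m.

r ≈ 3.84 m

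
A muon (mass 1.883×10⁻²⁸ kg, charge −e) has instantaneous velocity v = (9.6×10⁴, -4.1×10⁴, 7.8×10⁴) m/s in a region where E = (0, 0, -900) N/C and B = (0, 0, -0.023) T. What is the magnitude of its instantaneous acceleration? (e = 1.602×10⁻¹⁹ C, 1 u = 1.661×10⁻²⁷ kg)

|a| ≈ 2.18×10¹² m/s²

v×B = (943, 2210, 0) N/C.
E + v×B = (943, 2210, -900) N/C.
F = q(E + v×B) = (−1.602×10⁻¹⁹ C)·(943, 2210, -900) = (-1.51×10⁻¹⁶, -3.54×10⁻¹⁶, 1.44×10⁻¹⁶) N.
|a| = |F|/m = 4.108×10⁻¹⁶/1.883×10⁻²⁸ ≈ 2.18×10¹² m/s².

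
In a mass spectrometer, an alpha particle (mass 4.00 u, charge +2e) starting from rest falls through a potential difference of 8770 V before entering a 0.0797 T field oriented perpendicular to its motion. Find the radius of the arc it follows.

r ≈ 0.239 m

Acceleration: |q|V = ½mv² ⇒ v = √(2|q|V/m) = √(2·3.204×10⁻¹⁹·8770/6.644×10⁻²⁷) ≈ 9.197×10⁵ m/s.
In the field: r = mv/(|q|B) = (6.644×10⁻²⁷)(9.197×10⁵)/((3.204×10⁻¹⁹)(0.0797)) ≈ 0.239 m.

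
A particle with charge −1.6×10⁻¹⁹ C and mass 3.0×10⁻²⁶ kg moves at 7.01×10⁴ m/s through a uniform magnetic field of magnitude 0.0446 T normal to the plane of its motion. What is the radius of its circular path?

r ≈ 0.295 m

The magnetic force provides the centripetal force: |q|vB = mv²/r.
r = mv/(|q|B) = (3.0×10⁻²⁶)(7.01×10⁴)/((1.6×10⁻¹⁹)(0.0446)) ≈ 0.295 m.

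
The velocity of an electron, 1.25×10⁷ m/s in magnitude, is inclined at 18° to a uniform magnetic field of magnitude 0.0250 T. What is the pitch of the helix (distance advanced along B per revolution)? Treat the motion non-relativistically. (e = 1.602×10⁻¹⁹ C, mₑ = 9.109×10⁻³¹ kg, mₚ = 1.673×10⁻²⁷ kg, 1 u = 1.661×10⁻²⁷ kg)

v∥ = v cosθ = 1.25×10⁷·cos18° ≈ 1.189×10⁷ m/s.
T = 2πm/(|q|B) = 2π(9.109×10⁻³¹)/((1.602×10⁻¹⁹)(0.0250)) ≈ 1.429×10⁻⁹ s.
pitch = v∥ T = (1.189×10⁷)(1.429×10⁻⁹) ≈ 0.0170 m.

p ≈ 0.0170 m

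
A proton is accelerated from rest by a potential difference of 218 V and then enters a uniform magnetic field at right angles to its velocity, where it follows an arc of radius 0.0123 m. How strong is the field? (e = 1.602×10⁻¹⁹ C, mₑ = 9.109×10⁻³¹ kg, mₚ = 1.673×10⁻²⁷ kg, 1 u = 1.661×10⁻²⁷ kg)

B ≈ 0.173 T

v = √(2|q|V/m) = √(2·1.602×10⁻¹⁹·218/1.673×10⁻²⁷) ≈ 2.043×10⁵ m/s.
B = mv/(|q|r) = (1.673×10⁻²⁷)(2.043×10⁵)/((1.602×10⁻¹⁹)(0.0123)) ≈ 0.173 T.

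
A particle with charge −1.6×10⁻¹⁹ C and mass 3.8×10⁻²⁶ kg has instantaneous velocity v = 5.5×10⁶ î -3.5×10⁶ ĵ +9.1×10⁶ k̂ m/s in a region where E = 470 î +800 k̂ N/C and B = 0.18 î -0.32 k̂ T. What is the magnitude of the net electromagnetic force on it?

|F| ≈ 5.81×10⁻¹³ N

v×B = (1.12×10⁶, 3.40×10⁶, 6.30×10⁵) N/C.
E + v×B = (1.12×10⁶, 3.40×10⁶, 6.31×10⁵) N/C.
F = q(E + v×B) = (−1.6×10⁻¹⁹ C)·(1.12×10⁶, 3.40×10⁶, 6.31×10⁵) = (-1.79×10⁻¹³, -5.44×10⁻¹³, -1.01×10⁻¹³) N.
|F| = 5.81×10⁻¹³ N.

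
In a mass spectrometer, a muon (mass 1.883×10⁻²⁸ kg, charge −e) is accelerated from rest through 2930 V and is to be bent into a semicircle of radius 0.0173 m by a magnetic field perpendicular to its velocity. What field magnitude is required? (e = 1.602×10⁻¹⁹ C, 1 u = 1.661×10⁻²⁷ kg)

B ≈ 0.152 T

v = √(2|q|V/m) = √(2·1.602×10⁻¹⁹·2930/1.883×10⁻²⁸) ≈ 2.233×10⁶ m/s.
B = mv/(|q|r) = (1.883×10⁻²⁸)(2.233×10⁶)/((1.602×10⁻¹⁹)(0.0173)) ≈ 0.152 T.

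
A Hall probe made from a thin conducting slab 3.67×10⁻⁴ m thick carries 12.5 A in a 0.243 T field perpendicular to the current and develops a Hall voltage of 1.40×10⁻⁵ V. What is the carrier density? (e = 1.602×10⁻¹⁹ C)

From V_H = IB/(n e t), n = IB/(V_H e t).
n = (12.5)(0.243)/((1.40×10⁻⁵)(1.602×10⁻¹⁹)(3.67×10⁻⁴)) ≈ 3.69×10²⁷ m⁻³.

n ≈ 3.69×10²⁷ m⁻³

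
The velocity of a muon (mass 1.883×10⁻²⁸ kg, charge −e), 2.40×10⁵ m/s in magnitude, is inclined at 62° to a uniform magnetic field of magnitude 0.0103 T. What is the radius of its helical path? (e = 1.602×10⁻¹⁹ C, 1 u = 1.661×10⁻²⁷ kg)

r ≈ 0.0242 m

v⊥ = v sinθ = 2.40×10⁵·sin62° ≈ 2.119×10⁵ m/s.
r = m v⊥/(|q|B) = (1.883×10⁻²⁸)(2.119×10⁵)/((1.602×10⁻¹⁹)(0.0103)) ≈ 0.0242 m.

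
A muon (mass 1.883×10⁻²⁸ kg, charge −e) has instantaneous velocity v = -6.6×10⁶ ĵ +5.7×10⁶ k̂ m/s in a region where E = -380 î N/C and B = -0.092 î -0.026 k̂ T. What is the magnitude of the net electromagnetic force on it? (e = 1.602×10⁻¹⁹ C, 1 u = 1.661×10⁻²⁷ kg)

v×B = (1.72×10⁵, -5.24×10⁵, -6.07×10⁵) N/C.
E + v×B = (1.71×10⁵, -5.24×10⁵, -6.07×10⁵) N/C.
F = q(E + v×B) = (−1.602×10⁻¹⁹ C)·(1.71×10⁵, -5.24×10⁵, -6.07×10⁵) = (-2.74×10⁻¹⁴, 8.40×10⁻¹⁴, 9.73×10⁻¹⁴) N.
|F| = 1.31×10⁻¹³ N.

|F| ≈ 1.31×10⁻¹³ N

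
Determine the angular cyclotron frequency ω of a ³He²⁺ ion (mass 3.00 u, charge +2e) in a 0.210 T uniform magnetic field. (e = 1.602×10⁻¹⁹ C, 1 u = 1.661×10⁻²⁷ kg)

ω ≈ 1.35×10⁷ rad/s

ω = |q|B/m.
ω = (3.204×10⁻¹⁹)(0.210)/4.983×10⁻²⁷ ≈ 1.35×10⁷ rad/s.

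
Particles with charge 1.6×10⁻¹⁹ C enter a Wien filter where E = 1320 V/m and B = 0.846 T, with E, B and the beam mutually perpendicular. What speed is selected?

v = 1560 m/s

Straight-line motion ⇒ electric and magnetic forces cancel, so E = vB.
v = E/B = 1320/0.846 = 1560 m/s.
The result is independent of the particle's charge and mass.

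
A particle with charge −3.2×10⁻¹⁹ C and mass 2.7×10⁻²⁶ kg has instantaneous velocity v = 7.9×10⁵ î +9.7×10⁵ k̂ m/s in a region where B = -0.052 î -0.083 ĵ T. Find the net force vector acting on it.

v×B = (8.05×10⁴, -5.04×10⁴, -6.56×10⁴) N/C.
F = q v×B = (−3.2×10⁻¹⁹ C)·(8.05×10⁴, -5.04×10⁴, -6.56×10⁴) = (-2.58×10⁻¹⁴, 1.61×10⁻¹⁴, 2.10×10⁻¹⁴) N.

F ≈ (-2.58×10⁻¹⁴, 1.61×10⁻¹⁴, 2.10×10⁻¹⁴) N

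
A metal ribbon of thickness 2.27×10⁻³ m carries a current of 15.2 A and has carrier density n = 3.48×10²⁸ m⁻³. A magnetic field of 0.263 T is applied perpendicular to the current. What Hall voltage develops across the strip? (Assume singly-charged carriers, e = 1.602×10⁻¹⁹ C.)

V_H ≈ 3.16×10⁻⁷ V

V_H = IB/(n e t).
V_H = (15.2)(0.263)/((3.48×10²⁸)(1.602×10⁻¹⁹)(2.27×10⁻³)) ≈ 3.16×10⁻⁷ V.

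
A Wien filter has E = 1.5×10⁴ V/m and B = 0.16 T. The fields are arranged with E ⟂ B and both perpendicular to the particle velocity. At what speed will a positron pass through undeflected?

v = 9.4×10⁴ m/s

Zero net Lorentz force requires |qE| = |q v×B|, i.e. E = vB.
v = E/B = 1.5×10⁴/0.16 = 9.4×10⁴ m/s.
The result is independent of the particle's charge and mass.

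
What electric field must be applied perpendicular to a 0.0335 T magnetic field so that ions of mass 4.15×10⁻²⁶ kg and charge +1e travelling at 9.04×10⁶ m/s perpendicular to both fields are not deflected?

For straight-line motion qE = qvB, so E = vB.
E = 9.04×10⁶ × 0.0335 = 3.03×10⁵ V/m.

E = 3.03×10⁵ V/m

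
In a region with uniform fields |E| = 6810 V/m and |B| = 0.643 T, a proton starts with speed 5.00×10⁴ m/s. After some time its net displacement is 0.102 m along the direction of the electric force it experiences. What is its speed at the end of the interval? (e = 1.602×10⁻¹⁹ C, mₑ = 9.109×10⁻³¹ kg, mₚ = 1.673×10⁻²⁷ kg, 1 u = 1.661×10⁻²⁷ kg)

B does no work; ΔKE = |q|E d.
½mv_f² = ½mv₀² + |q|Ed = ½(1.673×10⁻²⁷)(5.00×10⁴)² + (1.602×10⁻¹⁹)(6810)(0.102) ≈ 2.091×10⁻¹⁸ J + 1.113×10⁻¹⁶ J ≈ 1.134×10⁻¹⁶ J.
v_f = √(2·1.134×10⁻¹⁶/1.673×10⁻²⁷) ≈ 3.68×10⁵ m/s.

v_f ≈ 3.68×10⁵ m/s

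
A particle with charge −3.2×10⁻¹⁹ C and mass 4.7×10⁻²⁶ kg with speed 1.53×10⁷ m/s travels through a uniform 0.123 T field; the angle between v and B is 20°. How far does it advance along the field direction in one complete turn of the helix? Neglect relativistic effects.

v∥ = v cosθ = 1.53×10⁷·cos20° ≈ 1.438×10⁷ m/s.
T = 2πm/(|q|B) = 2π(4.7×10⁻²⁶)/((3.2×10⁻¹⁹)(0.123)) ≈ 7.503×10⁻⁶ s.
pitch = v∥ T = (1.438×10⁷)(7.503×10⁻⁶) ≈ 108 m.

p ≈ 108 m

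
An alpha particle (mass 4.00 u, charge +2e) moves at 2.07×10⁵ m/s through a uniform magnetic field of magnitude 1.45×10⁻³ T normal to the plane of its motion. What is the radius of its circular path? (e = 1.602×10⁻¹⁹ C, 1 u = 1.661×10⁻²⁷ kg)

r ≈ 2.96 m

The magnetic force provides the centripetal force: |q|vB = mv²/r.
r = mv/(|q|B) = (6.644×10⁻²⁷)(2.07×10⁵)/((3.204×10⁻¹⁹)(1.45×10⁻³)) ≈ 2.96 m.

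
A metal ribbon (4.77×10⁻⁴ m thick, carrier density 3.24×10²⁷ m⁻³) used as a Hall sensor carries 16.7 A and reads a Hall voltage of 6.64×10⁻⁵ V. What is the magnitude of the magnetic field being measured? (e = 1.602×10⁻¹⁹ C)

From V_H = IB/(n e t), B = V_H n e t / I.
B = (6.64×10⁻⁵)(3.24×10²⁷)(1.602×10⁻¹⁹)(4.77×10⁻⁴)/16.7 ≈ 0.984 T.

B ≈ 0.984 T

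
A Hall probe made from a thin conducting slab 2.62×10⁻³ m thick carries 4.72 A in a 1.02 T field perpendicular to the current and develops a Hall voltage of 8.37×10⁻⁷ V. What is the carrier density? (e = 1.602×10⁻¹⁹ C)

n ≈ 1.37×10²⁸ m⁻³

From V_H = IB/(n e t), n = IB/(V_H e t).
n = (4.72)(1.02)/((8.37×10⁻⁷)(1.602×10⁻¹⁹)(2.62×10⁻³)) ≈ 1.37×10²⁸ m⁻³.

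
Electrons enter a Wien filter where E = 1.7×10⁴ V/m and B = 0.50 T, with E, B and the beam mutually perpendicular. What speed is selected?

v = 3.4×10⁴ m/s

Zero net Lorentz force requires |qE| = |q v×B|, i.e. E = vB.
v = E/B = 1.7×10⁴/0.50 = 3.4×10⁴ m/s.
The result is independent of the particle's charge and mass.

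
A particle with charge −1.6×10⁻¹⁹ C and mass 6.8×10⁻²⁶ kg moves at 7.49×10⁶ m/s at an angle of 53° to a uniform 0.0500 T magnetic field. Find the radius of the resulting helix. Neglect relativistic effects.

v⊥ = v sinθ = 7.49×10⁶·sin53° ≈ 5.982×10⁶ m/s.
r = m v⊥/(|q|B) = (6.8×10⁻²⁶)(5.982×10⁶)/((1.6×10⁻¹⁹)(0.0500)) ≈ 50.8 m.

r ≈ 50.8 m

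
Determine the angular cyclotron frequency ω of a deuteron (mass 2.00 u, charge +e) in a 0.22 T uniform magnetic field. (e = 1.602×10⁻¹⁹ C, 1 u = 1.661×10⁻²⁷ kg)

ω ≈ 1.1×10⁷ rad/s

ω = |q|B/m.
ω = (1.602×10⁻¹⁹)(0.22)/3.322×10⁻²⁷ ≈ 1.1×10⁷ rad/s.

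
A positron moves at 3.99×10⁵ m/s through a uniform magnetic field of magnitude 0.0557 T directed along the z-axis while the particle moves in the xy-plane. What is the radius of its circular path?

r ≈ 4.07×10⁻⁵ m

The magnetic force provides the centripetal force: |q|vB = mv²/r.
r = mv/(|q|B) = (9.109×10⁻³¹)(3.99×10⁵)/((1.602×10⁻¹⁹)(0.0557)) ≈ 4.07×10⁻⁵ m.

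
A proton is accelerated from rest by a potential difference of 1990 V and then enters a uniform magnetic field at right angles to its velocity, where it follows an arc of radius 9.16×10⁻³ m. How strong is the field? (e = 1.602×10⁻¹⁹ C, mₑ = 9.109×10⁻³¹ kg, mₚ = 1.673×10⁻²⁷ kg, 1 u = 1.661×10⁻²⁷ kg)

B ≈ 0.704 T

v = √(2|q|V/m) = √(2·1.602×10⁻¹⁹·1990/1.673×10⁻²⁷) ≈ 6.173×10⁵ m/s.
B = mv/(|q|r) = (1.673×10⁻²⁷)(6.173×10⁵)/((1.602×10⁻¹⁹)(9.16×10⁻³)) ≈ 0.704 T.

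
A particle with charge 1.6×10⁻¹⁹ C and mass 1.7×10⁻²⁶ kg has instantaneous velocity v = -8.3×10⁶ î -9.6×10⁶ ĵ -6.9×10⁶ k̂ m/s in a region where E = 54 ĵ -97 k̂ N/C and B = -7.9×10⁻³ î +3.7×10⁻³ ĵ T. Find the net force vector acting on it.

F ≈ (4.08×10⁻¹⁵, 8.73×10⁻¹⁵, -1.71×10⁻¹⁴) N

v×B = (2.55×10⁴, 5.45×10⁴, -1.07×10⁵) N/C.
E + v×B = (2.55×10⁴, 5.46×10⁴, -1.07×10⁵) N/C.
F = q(E + v×B) = (1.6×10⁻¹⁹ C)·(2.55×10⁴, 5.46×10⁴, -1.07×10⁵) = (4.08×10⁻¹⁵, 8.73×10⁻¹⁵, -1.71×10⁻¹⁴) N.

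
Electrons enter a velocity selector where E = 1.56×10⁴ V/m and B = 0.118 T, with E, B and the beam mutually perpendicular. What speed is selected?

For undeflected motion the electric and magnetic forces balance: qE = qvB.
v = E/B = 1.56×10⁴/0.118 = 1.32×10⁵ m/s.
The result is independent of the particle's charge and mass.

v = 1.32×10⁵ m/s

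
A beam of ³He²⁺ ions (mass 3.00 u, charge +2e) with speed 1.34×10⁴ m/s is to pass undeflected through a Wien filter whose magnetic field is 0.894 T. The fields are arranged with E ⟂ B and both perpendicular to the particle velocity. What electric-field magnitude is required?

For straight-line motion qE = qvB, so E = vB.
E = 1.34×10⁴ × 0.894 = 1.20×10⁴ V/m.

E = 1.20×10⁴ V/m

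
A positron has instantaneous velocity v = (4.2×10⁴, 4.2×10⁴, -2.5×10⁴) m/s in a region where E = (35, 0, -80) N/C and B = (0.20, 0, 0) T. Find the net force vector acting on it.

v×B = (0, -5000, -8400) N/C.
E + v×B = (35.0, -5000, -8480) N/C.
F = q(E + v×B) = (1.602×10⁻¹⁹ C)·(35.0, -5000, -8480) = (5.61×10⁻¹⁸, -8.01×10⁻¹⁶, -1.36×10⁻¹⁵) N.

F ≈ (5.61×10⁻¹⁸, -8.01×10⁻¹⁶, -1.36×10⁻¹⁵) N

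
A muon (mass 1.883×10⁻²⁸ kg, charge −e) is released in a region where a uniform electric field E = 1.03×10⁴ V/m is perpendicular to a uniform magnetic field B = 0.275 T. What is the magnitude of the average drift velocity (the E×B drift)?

v_d ≈ 3.75×10⁴ m/s

In crossed fields the guiding centre drifts at v_d = |E×B|/B² = E/B, independent of charge and mass.
v_d = 1.03×10⁴/0.275 = 3.75×10⁴ m/s.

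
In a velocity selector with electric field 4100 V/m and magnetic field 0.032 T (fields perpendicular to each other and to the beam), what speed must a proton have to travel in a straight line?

v = 1.3×10⁵ m/s

Zero net Lorentz force requires |qE| = |q v×B|, i.e. E = vB.
v = E/B = 4100/0.032 = 1.3×10⁵ m/s.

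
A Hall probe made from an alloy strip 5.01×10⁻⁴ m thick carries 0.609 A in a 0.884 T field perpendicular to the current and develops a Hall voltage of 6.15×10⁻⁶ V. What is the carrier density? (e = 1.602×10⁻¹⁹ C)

n ≈ 1.09×10²⁷ m⁻³

From V_H = IB/(n e t), n = IB/(V_H e t).
n = (0.609)(0.884)/((6.15×10⁻⁶)(1.602×10⁻¹⁹)(5.01×10⁻⁴)) ≈ 1.09×10²⁷ m⁻³.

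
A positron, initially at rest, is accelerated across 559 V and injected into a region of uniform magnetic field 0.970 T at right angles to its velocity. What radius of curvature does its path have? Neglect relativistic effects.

r ≈ 8.22×10⁻⁵ m

Acceleration: |q|V = ½mv² ⇒ v = √(2|q|V/m) = √(2·1.602×10⁻¹⁹·559/9.109×10⁻³¹) ≈ 1.402×10⁷ m/s.
In the field: r = mv/(|q|B) = (9.109×10⁻³¹)(1.402×10⁷)/((1.602×10⁻¹⁹)(0.970)) ≈ 8.22×10⁻⁵ m.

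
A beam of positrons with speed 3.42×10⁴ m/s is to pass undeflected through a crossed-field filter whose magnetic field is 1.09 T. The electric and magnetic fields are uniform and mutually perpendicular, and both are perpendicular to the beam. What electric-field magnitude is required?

For straight-line motion qE = qvB, so E = vB.
E = 3.42×10⁴ × 1.09 = 3.73×10⁴ V/m.

E = 3.73×10⁴ V/m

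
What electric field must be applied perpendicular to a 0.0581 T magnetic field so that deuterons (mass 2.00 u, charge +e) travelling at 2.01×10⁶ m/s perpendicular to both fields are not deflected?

E = 1.17×10⁵ V/m

For straight-line motion qE = qvB, so E = vB.
E = 2.01×10⁶ × 0.0581 = 1.17×10⁵ V/m.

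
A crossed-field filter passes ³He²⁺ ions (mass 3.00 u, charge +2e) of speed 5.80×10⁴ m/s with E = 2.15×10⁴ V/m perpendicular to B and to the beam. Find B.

B = 0.371 T

Balance of forces in the selector: qE = qvB ⇒ B = E/v.
B = 2.15×10⁴/5.80×10⁴ = 0.371 T.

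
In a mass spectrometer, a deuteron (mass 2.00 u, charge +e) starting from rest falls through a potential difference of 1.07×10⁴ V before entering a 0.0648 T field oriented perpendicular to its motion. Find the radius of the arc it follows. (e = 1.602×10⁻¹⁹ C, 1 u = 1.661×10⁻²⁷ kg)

Acceleration: |q|V = ½mv² ⇒ v = √(2|q|V/m) = √(2·1.602×10⁻¹⁹·1.07×10⁴/3.322×10⁻²⁷) ≈ 1.016×10⁶ m/s.
In the field: r = mv/(|q|B) = (3.322×10⁻²⁷)(1.016×10⁶)/((1.602×10⁻¹⁹)(0.0648)) ≈ 0.325 m.

r ≈ 0.325 m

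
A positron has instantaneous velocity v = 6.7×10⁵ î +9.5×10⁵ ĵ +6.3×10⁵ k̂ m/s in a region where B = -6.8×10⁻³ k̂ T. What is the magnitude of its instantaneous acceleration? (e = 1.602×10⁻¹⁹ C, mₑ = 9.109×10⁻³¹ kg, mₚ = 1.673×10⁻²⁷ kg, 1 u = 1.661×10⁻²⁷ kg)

|a| ≈ 1.39×10¹⁵ m/s²

v×B = (-6460, 4560, 0) N/C.
F = q v×B = (1.602×10⁻¹⁹ C)·(-6460, 4560, 0) = (-1.03×10⁻¹⁵, 7.30×10⁻¹⁶, 0) N.
|a| = |F|/m = 1.266×10⁻¹⁵/9.109×10⁻³¹ ≈ 1.39×10¹⁵ m/s².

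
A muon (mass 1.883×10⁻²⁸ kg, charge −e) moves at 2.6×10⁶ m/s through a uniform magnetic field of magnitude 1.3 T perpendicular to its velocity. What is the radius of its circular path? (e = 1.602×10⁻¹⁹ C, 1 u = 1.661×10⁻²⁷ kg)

r ≈ 2.4×10⁻³ m

The magnetic force provides the centripetal force: |q|vB = mv²/r.
r = mv/(|q|B) = (1.883×10⁻²⁸)(2.6×10⁶)/((1.602×10⁻¹⁹)(1.3)) ≈ 2.4×10⁻³ m.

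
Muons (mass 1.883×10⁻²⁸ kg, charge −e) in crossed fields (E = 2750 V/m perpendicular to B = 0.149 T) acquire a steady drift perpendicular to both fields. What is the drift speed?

The E×B drift speed is v_d = E/B.
v_d = 2750/0.149 = 1.85×10⁴ m/s.

v_d ≈ 1.85×10⁴ m/s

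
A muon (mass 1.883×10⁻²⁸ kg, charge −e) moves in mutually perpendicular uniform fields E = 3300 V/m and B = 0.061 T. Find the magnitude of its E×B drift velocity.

v_d ≈ 5.4×10⁴ m/s

The steady drift has the magnetic force balancing the electric force, so v_d = E/B.
v_d = 3300/0.061 = 5.4×10⁴ m/s.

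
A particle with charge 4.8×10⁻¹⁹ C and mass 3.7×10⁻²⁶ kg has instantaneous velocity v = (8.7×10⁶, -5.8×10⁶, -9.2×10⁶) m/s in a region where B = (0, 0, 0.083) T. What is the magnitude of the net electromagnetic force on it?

v×B = (-4.81×10⁵, -7.22×10⁵, 0) N/C.
F = q v×B = (4.8×10⁻¹⁹ C)·(-4.81×10⁵, -7.22×10⁵, 0) = (-2.31×10⁻¹³, -3.47×10⁻¹³, 0) N.
|F| = 4.17×10⁻¹³ N.

|F| ≈ 4.17×10⁻¹³ N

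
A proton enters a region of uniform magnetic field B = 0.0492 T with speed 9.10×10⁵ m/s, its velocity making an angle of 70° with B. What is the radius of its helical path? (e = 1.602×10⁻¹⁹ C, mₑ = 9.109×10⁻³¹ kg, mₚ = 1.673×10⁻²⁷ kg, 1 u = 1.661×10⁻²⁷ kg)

v⊥ = v sinθ = 9.10×10⁵·sin70° ≈ 8.551×10⁵ m/s.
r = m v⊥/(|q|B) = (1.673×10⁻²⁷)(8.551×10⁵)/((1.602×10⁻¹⁹)(0.0492)) ≈ 0.182 m.

r ≈ 0.182 m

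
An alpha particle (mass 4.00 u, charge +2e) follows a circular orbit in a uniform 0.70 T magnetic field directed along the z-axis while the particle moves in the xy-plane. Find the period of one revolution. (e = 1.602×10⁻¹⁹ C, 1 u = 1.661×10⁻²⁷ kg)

T ≈ 1.9×10⁻⁷ s

The cyclotron period depends only on m, q, B: T = 2πm/(|q|B).
T = 2π(6.644×10⁻²⁷)/((3.204×10⁻¹⁹)(0.70)) ≈ 1.9×10⁻⁷ s.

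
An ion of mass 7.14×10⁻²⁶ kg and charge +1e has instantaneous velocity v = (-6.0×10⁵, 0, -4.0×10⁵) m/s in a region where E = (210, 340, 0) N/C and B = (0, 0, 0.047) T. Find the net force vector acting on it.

v×B = (0, 2.82×10⁴, 0) N/C.
E + v×B = (210, 2.85×10⁴, 0) N/C.
F = q(E + v×B) = (1.602×10⁻¹⁹ C)·(210, 2.85×10⁴, 0) = (3.36×10⁻¹⁷, 4.57×10⁻¹⁵, 0) N.

F ≈ (3.36×10⁻¹⁷, 4.57×10⁻¹⁵, 0) N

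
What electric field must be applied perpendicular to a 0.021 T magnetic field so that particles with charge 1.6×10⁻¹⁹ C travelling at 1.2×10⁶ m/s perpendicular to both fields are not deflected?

For straight-line motion qE = qvB, so E = vB.
E = 1.2×10⁶ × 0.021 = 2.5×10⁴ V/m.

E = 2.5×10⁴ V/m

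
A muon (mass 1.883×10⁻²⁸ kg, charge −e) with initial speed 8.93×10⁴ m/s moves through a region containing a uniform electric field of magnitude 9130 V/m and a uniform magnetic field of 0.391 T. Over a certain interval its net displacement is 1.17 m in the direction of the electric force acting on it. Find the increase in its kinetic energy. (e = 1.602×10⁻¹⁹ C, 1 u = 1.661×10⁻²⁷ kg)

ΔKE ≈ 1.71×10⁻¹⁵ J

The magnetic force is always ⟂ v and does no work; only the electric force changes KE.
ΔKE = F_E · d = |q|E d = (1.602×10⁻¹⁹)(9130)(1.17) ≈ 1.71×10⁻¹⁵ J.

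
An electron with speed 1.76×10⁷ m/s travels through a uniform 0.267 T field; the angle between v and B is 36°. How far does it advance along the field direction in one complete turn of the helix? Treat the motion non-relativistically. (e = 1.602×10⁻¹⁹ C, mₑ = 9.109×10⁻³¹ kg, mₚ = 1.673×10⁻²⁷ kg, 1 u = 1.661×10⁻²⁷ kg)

v∥ = v cosθ = 1.76×10⁷·cos36° ≈ 1.424×10⁷ m/s.
T = 2πm/(|q|B) = 2π(9.109×10⁻³¹)/((1.602×10⁻¹⁹)(0.267)) ≈ 1.338×10⁻¹⁰ s.
pitch = v∥ T = (1.424×10⁷)(1.338×10⁻¹⁰) ≈ 1.91×10⁻³ m.

p ≈ 1.91×10⁻³ m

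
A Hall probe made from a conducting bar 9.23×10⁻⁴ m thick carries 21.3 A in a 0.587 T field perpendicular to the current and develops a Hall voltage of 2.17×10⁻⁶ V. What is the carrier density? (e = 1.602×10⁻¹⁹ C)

n ≈ 3.90×10²⁸ m⁻³

From V_H = IB/(n e t), n = IB/(V_H e t).
n = (21.3)(0.587)/((2.17×10⁻⁶)(1.602×10⁻¹⁹)(9.23×10⁻⁴)) ≈ 3.90×10²⁸ m⁻³.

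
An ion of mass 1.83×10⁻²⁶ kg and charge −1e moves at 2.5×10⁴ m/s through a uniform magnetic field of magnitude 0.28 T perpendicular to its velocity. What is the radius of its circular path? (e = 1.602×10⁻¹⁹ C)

The magnetic force provides the centripetal force: |q|vB = mv²/r.
r = mv/(|q|B) = (1.83×10⁻²⁶)(2.5×10⁴)/((1.602×10⁻¹⁹)(0.28)) ≈ 0.010 m.

r ≈ 0.010 m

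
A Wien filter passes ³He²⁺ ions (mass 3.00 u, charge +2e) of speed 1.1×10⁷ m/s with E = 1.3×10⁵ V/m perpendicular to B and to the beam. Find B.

Balance of forces in the selector: qE = qvB ⇒ B = E/v.
B = 1.3×10⁵/1.1×10⁷ = 0.012 T.

B = 0.012 T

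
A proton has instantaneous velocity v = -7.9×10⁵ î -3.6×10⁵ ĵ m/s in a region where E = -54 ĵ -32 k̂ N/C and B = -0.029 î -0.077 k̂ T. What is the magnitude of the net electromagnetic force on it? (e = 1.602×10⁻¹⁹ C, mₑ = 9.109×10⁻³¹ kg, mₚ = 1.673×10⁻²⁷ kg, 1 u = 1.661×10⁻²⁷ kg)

|F| ≈ 1.08×10⁻¹⁴ N

v×B = (2.77×10⁴, -6.08×10⁴, -1.04×10⁴) N/C.
E + v×B = (2.77×10⁴, -6.09×10⁴, -1.05×10⁴) N/C.
F = q(E + v×B) = (1.602×10⁻¹⁹ C)·(2.77×10⁴, -6.09×10⁴, -1.05×10⁴) = (4.44×10⁻¹⁵, -9.75×10⁻¹⁵, -1.68×10⁻¹⁵) N.
|F| = 1.08×10⁻¹⁴ N.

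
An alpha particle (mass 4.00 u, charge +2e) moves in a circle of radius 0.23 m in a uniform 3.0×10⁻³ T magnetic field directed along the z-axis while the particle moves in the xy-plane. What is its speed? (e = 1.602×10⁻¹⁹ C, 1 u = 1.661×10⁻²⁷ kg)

v ≈ 3.3×10⁴ m/s

From |q|vB = mv²/r, v = |q|Br/m.
v = (3.204×10⁻¹⁹)(3.0×10⁻³)(0.23)/6.644×10⁻²⁷ ≈ 3.3×10⁴ m/s.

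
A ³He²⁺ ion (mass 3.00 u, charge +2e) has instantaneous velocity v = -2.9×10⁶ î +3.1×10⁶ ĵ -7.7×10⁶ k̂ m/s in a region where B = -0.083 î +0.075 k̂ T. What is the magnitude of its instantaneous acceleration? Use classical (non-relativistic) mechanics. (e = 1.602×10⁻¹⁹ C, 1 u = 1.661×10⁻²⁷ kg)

|a| ≈ 5.94×10¹³ m/s²

v×B = (2.32×10⁵, 8.57×10⁵, 2.57×10⁵) N/C.
F = q v×B = (3.204×10⁻¹⁹ C)·(2.32×10⁵, 8.57×10⁵, 2.57×10⁵) = (7.45×10⁻¹⁴, 2.74×10⁻¹³, 8.24×10⁻¹⁴) N.
|a| = |F|/m = 2.961×10⁻¹³/4.983×10⁻²⁷ ≈ 5.94×10¹³ m/s².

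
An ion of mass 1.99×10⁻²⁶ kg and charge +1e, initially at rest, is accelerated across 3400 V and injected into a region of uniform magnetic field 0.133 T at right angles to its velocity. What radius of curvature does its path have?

Acceleration: |q|V = ½mv² ⇒ v = √(2|q|V/m) = √(2·1.602×10⁻¹⁹·3400/1.99×10⁻²⁶) ≈ 2.340×10⁵ m/s.
In the field: r = mv/(|q|B) = (1.99×10⁻²⁶)(2.340×10⁵)/((1.602×10⁻¹⁹)(0.133)) ≈ 0.219 m.

r ≈ 0.219 m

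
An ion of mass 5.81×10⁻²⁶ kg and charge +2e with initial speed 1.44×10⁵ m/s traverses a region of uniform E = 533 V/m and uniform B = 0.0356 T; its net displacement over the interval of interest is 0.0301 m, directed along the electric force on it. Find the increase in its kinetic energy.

ΔKE ≈ 5.14×10⁻¹⁸ J

The magnetic force is always ⟂ v and does no work; only the electric force changes KE.
ΔKE = F_E · d = |q|E d = (3.204×10⁻¹⁹)(533)(0.0301) ≈ 5.14×10⁻¹⁸ J.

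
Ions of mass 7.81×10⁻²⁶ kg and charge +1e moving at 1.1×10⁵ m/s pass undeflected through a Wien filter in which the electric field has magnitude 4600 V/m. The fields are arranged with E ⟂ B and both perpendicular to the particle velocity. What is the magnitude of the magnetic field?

Balance of forces in the selector: qE = qvB ⇒ B = E/v.
B = 4600/1.1×10⁵ = 0.042 T.

B = 0.042 T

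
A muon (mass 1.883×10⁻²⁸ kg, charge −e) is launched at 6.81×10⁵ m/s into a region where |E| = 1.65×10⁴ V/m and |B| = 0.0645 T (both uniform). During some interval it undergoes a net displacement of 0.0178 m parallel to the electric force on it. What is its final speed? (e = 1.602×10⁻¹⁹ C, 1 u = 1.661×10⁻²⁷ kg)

B does no work; ΔKE = |q|E d.
½mv_f² = ½mv₀² + |q|Ed = ½(1.883×10⁻²⁸)(6.81×10⁵)² + (1.602×10⁻¹⁹)(1.65×10⁴)(0.0178) ≈ 4.366×10⁻¹⁷ J + 4.705×10⁻¹⁷ J ≈ 9.071×10⁻¹⁷ J.
v_f = √(2·9.071×10⁻¹⁷/1.883×10⁻²⁸) ≈ 9.82×10⁵ m/s.

v_f ≈ 9.82×10⁵ m/s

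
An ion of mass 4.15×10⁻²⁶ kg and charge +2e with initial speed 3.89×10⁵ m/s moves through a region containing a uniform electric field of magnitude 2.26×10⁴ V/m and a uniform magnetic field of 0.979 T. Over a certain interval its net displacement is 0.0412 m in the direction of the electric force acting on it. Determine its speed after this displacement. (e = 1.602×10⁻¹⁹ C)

B does no work; ΔKE = |q|E d.
½mv_f² = ½mv₀² + |q|Ed = ½(4.15×10⁻²⁶)(3.89×10⁵)² + (3.204×10⁻¹⁹)(2.26×10⁴)(0.0412) ≈ 3.140×10⁻¹⁵ J + 2.983×10⁻¹⁶ J ≈ 3.438×10⁻¹⁵ J.
v_f = √(2·3.438×10⁻¹⁵/4.15×10⁻²⁶) ≈ 4.07×10⁵ m/s.

v_f ≈ 4.07×10⁵ m/s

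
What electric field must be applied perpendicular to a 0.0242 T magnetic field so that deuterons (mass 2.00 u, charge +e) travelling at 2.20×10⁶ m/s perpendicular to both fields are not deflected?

For straight-line motion qE = qvB, so E = vB.
E = 2.20×10⁶ × 0.0242 = 5.32×10⁴ V/m.

E = 5.32×10⁴ V/m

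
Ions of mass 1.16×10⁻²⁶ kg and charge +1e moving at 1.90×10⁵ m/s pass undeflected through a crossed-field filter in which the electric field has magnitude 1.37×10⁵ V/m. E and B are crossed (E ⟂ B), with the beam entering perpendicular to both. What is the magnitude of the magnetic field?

B = 0.721 T

Balance of forces in the selector: qE = qvB ⇒ B = E/v.
B = 1.37×10⁵/1.90×10⁵ = 0.721 T.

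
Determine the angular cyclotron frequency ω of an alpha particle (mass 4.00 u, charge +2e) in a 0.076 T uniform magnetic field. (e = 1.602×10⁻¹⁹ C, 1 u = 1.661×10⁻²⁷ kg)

ω = |q|B/m.
ω = (3.204×10⁻¹⁹)(0.076)/6.644×10⁻²⁷ ≈ 3.7×10⁶ rad/s.

ω ≈ 3.7×10⁶ rad/s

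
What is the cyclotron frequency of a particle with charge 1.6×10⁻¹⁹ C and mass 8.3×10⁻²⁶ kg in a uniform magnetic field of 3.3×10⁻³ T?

f ≈ 1000 Hz

f = |q|B/(2πm).
f = (1.6×10⁻¹⁹)(3.3×10⁻³)/(2π·8.3×10⁻²⁶) ≈ 1000 Hz.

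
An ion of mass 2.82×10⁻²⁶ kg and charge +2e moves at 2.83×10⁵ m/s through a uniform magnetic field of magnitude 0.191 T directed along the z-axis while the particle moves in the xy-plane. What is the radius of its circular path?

r ≈ 0.130 m

The magnetic force provides the centripetal force: |q|vB = mv²/r.
r = mv/(|q|B) = (2.82×10⁻²⁶)(2.83×10⁵)/((3.204×10⁻¹⁹)(0.191)) ≈ 0.130 m.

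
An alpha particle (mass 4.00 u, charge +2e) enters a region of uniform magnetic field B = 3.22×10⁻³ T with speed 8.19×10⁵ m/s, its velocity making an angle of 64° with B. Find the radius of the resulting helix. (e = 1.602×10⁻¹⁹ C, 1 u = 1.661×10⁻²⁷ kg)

r ≈ 4.74 m

v⊥ = v sinθ = 8.19×10⁵·sin64° ≈ 7.361×10⁵ m/s.
r = m v⊥/(|q|B) = (6.644×10⁻²⁷)(7.361×10⁵)/((3.204×10⁻¹⁹)(3.22×10⁻³)) ≈ 4.74 m.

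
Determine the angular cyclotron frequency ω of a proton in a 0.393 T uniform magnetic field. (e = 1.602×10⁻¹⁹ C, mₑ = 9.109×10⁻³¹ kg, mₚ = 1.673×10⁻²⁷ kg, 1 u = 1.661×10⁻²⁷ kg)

ω ≈ 3.76×10⁷ rad/s

ω = |q|B/m.
ω = (1.602×10⁻¹⁹)(0.393)/1.673×10⁻²⁷ ≈ 3.76×10⁷ rad/s.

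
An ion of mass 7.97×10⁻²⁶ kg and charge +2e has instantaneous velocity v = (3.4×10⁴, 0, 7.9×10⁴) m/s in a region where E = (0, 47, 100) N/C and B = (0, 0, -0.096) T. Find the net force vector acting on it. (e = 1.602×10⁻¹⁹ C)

v×B = (0, 3260, 0) N/C.
E + v×B = (0, 3310, 100) N/C.
F = q(E + v×B) = (3.204×10⁻¹⁹ C)·(0, 3310, 100) = (0, 1.06×10⁻¹⁵, 3.20×10⁻¹⁷) N.

F ≈ (0, 1.06×10⁻¹⁵, 3.20×10⁻¹⁷) N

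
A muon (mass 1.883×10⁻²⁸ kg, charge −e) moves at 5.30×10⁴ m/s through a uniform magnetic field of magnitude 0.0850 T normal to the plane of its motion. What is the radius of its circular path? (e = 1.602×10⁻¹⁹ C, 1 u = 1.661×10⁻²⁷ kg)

r ≈ 7.33×10⁻⁴ m

The magnetic force provides the centripetal force: |q|vB = mv²/r.
r = mv/(|q|B) = (1.883×10⁻²⁸)(5.30×10⁴)/((1.602×10⁻¹⁹)(0.0850)) ≈ 7.33×10⁻⁴ m.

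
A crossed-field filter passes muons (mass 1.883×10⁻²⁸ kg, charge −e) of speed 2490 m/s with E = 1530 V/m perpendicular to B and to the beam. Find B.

B = 0.614 T

Balance of forces in the selector: qE = qvB ⇒ B = E/v.
B = 1530/2490 = 0.614 T.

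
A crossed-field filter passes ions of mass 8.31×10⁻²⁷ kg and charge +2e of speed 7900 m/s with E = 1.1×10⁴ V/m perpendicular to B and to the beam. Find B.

B = 1.4 T

Balance of forces in the selector: qE = qvB ⇒ B = E/v.
B = 1.1×10⁴/7900 = 1.4 T.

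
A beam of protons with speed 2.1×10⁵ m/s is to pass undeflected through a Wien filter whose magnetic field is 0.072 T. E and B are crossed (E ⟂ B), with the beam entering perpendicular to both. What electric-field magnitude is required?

E = 1.5×10⁴ V/m

For straight-line motion qE = qvB, so E = vB.
E = 2.1×10⁵ × 0.072 = 1.5×10⁴ V/m.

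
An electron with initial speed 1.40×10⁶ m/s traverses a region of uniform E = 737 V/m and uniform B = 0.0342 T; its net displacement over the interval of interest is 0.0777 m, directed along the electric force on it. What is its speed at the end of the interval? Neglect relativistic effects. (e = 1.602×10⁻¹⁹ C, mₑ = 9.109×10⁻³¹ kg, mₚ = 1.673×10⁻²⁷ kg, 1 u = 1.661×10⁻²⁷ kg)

v_f ≈ 4.70×10⁶ m/s

B does no work; ΔKE = |q|E d.
½mv_f² = ½mv₀² + |q|Ed = ½(9.109×10⁻³¹)(1.40×10⁶)² + (1.602×10⁻¹⁹)(737)(0.0777) ≈ 8.927×10⁻¹⁹ J + 9.174×10⁻¹⁸ J ≈ 1.007×10⁻¹⁷ J.
v_f = √(2·1.007×10⁻¹⁷/9.109×10⁻³¹) ≈ 4.70×10⁶ m/s.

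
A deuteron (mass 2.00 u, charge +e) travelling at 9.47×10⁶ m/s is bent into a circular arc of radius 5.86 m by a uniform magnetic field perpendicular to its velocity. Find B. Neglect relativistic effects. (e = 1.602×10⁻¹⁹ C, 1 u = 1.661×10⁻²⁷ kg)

B ≈ 0.0335 T

From |q|vB = mv²/r, B = mv/(|q|r).
B = (3.322×10⁻²⁷)(9.47×10⁶)/((1.602×10⁻¹⁹)(5.86)) ≈ 0.0335 T.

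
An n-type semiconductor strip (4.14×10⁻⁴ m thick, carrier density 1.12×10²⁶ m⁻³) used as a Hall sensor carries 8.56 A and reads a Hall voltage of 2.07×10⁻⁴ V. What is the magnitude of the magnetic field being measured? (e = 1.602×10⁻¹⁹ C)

B ≈ 0.180 T

From V_H = IB/(n e t), B = V_H n e t / I.
B = (2.07×10⁻⁴)(1.12×10²⁶)(1.602×10⁻¹⁹)(4.14×10⁻⁴)/8.56 ≈ 0.180 T.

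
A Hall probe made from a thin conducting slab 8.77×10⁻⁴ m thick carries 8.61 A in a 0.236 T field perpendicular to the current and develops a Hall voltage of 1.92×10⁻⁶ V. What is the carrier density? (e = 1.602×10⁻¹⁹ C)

n ≈ 7.53×10²⁷ m⁻³

From V_H = IB/(n e t), n = IB/(V_H e t).
n = (8.61)(0.236)/((1.92×10⁻⁶)(1.602×10⁻¹⁹)(8.77×10⁻⁴)) ≈ 7.53×10²⁷ m⁻³.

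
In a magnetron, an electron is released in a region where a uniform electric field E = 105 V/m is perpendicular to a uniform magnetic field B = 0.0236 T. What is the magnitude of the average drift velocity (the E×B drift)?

v_d ≈ 4450 m/s

The steady drift has the magnetic force balancing the electric force, so v_d = E/B.
v_d = 105/0.0236 = 4450 m/s.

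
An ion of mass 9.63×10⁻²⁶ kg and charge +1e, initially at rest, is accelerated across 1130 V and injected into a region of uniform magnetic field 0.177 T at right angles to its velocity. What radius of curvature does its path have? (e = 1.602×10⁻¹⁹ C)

Acceleration: |q|V = ½mv² ⇒ v = √(2|q|V/m) = √(2·1.602×10⁻¹⁹·1130/9.63×10⁻²⁶) ≈ 6.132×10⁴ m/s.
In the field: r = mv/(|q|B) = (9.63×10⁻²⁶)(6.132×10⁴)/((1.602×10⁻¹⁹)(0.177)) ≈ 0.208 m.

r ≈ 0.208 m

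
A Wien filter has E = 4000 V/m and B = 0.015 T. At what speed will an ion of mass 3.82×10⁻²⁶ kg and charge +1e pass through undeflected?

Zero net Lorentz force requires |qE| = |q v×B|, i.e. E = vB.
v = E/B = 4000/0.015 = 2.7×10⁵ m/s.

v = 2.7×10⁵ m/s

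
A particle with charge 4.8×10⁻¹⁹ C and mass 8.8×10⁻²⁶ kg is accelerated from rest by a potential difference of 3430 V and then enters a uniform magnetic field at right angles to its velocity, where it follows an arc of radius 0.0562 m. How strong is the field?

B ≈ 0.631 T

v = √(2|q|V/m) = √(2·4.8×10⁻¹⁹·3430/8.8×10⁻²⁶) ≈ 1.934×10⁵ m/s.
B = mv/(|q|r) = (8.8×10⁻²⁶)(1.934×10⁵)/((4.8×10⁻¹⁹)(0.0562)) ≈ 0.631 T.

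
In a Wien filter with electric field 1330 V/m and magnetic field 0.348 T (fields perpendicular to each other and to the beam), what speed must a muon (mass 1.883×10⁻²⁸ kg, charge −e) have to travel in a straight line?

v = 3820 m/s

Zero net Lorentz force requires |qE| = |q v×B|, i.e. E = vB.
v = E/B = 1330/0.348 = 3820 m/s.
The result is independent of the particle's charge and mass.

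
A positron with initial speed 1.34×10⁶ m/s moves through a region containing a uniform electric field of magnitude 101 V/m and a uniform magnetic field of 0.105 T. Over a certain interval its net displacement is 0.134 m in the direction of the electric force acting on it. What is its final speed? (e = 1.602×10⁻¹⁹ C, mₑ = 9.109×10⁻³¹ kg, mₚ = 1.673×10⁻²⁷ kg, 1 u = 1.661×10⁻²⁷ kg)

v_f ≈ 2.56×10⁶ m/s

B does no work; ΔKE = |q|E d.
½mv_f² = ½mv₀² + |q|Ed = ½(9.109×10⁻³¹)(1.34×10⁶)² + (1.602×10⁻¹⁹)(101)(0.134) ≈ 8.178×10⁻¹⁹ J + 2.168×10⁻¹⁸ J ≈ 2.986×10⁻¹⁸ J.
v_f = √(2·2.986×10⁻¹⁸/9.109×10⁻³¹) ≈ 2.56×10⁶ m/s.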